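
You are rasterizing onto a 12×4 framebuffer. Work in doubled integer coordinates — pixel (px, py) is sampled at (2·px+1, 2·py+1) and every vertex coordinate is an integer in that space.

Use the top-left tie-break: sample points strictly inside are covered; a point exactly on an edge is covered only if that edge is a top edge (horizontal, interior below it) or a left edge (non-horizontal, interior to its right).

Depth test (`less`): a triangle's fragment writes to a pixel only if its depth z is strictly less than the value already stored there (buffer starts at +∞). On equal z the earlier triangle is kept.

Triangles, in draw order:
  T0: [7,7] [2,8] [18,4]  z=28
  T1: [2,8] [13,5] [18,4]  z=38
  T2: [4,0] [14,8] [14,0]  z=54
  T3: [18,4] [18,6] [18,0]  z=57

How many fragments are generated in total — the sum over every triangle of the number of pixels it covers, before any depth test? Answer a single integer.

T0:
  2·area = 4
  edge (7, 7)→(2, 8): d=(-5,1) right/bottom  bias=-1
  edge (2, 8)→(18, 4): d=(16,-4) top-left  bias=+0
  edge (18, 4)→(7, 7): d=(-11,3) right/bottom  bias=-1
    (8,2)@(17, 5): e=[0,12,-8] → ·  [on edge]
    (3,3)@(7, 7): e=[0,4,0] → ·  [on edge]
  covered (0 px):
    · · · · · · · · · · · ·
    · · · · · · · · · · · ·
    · · · · · · · · · · · ·
    · · · · · · · · · · · ·
T1:
  2·area = 4
  edge (2, 8)→(13, 5): d=(11,-3) top-left  bias=+0
  edge (13, 5)→(18, 4): d=(5,-1) top-left  bias=+0
  edge (18, 4)→(2, 8): d=(-16,4) right/bottom  bias=-1
    (11,1)@(23, 3): e=[8,0,-4] → ·  [on edge]
    (6,2)@(13, 5): e=[0,0,4] → █  [on edge]
    (7,2)@(15, 5): e=[6,2,-4] → ·
    (1,3)@(3, 7): e=[-8,0,12] → ·  [on edge]
    (6,3)@(13, 7): e=[22,10,-28] → ·
  covered (1 px):
    · · · · · · · · · · · ·
    · · · · · · · · · · · ·
    · · · · · · █ · · · · ·
    · · · · · · · · · · · ·
T2:
  2·area = 80  (B↔C swapped to make it positive)
  edge (4, 0)→(14, 0): d=(10,0) top-left  bias=+0
  edge (14, 0)→(14, 8): d=(0,8) right/bottom  bias=-1
  edge (14, 8)→(4, 0): d=(-10,-8) top-left  bias=+0
    (3,0)@(7, 1): e=[10,56,14] → █
    (4,0)@(9, 1): e=[10,40,30] → █
    (5,0)@(11, 1): e=[10,24,46] → █
    (6,0)@(13, 1): e=[10,8,62] → █
    (7,0)@(15, 1): e=[10,-8,78] → ·
    (3,1)@(7, 3): e=[30,56,-6] → ·
    (4,1)@(9, 3): e=[30,40,10] → █
    (7,1)@(15, 3): e=[30,-8,58] → ·
    (4,2)@(9, 5): e=[50,40,-10] → ·
    (5,2)@(11, 5): e=[50,24,6] → █
    (7,2)@(15, 5): e=[50,-8,38] → ·
    (5,3)@(11, 7): e=[70,24,-14] → ·
  covered (10 px):
    · · · █ █ █ █ · · · · ·
    · · · · █ █ █ · · · · ·
    · · · · · █ █ · · · · ·
    · · · · · · █ · · · · ·
T3:
  degenerate (2·area = 0) — covers nothing

Final: 11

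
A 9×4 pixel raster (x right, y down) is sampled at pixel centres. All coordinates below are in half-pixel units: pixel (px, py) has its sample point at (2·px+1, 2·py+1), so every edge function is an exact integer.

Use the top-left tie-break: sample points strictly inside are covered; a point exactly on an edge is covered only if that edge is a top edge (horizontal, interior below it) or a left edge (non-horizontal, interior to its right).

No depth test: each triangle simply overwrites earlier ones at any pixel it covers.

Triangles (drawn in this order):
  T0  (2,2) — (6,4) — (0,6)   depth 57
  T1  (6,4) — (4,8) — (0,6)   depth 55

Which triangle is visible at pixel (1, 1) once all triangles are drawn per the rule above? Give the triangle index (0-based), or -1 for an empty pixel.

T0:
  2·area = 20
  edge (2, 2)→(6, 4): d=(4,2) right/bottom  bias=-1
  edge (6, 4)→(0, 6): d=(-6,2) right/bottom  bias=-1
  edge (0, 6)→(2, 2): d=(2,-4) top-left  bias=+0
    (7,0)@(15, 1): e=[-30,0,50] → .  [on edge]
    (1,1)@(3, 3): e=[2,12,6] → X
    (2,1)@(5, 3): e=[-2,8,14] → .
    (4,1)@(9, 3): e=[-10,0,30] → .  [on edge]
    (0,2)@(1, 5): e=[14,4,2] → X
    (1,2)@(3, 5): e=[10,0,10] → .  [on edge]
    (0,3)@(1, 7): e=[22,-8,6] → .
  covered (2 px):
    . . . . . . . . .
    . X . . . . . . .
    X . . . . . . . .
    . . . . . . . . .
T1:
  2·area = 20
  edge (6, 4)→(4, 8): d=(-2,4) right/bottom  bias=-1
  edge (4, 8)→(0, 6): d=(-4,-2) top-left  bias=+0
  edge (0, 6)→(6, 4): d=(6,-2) top-left  bias=+0
    (7,0)@(15, 1): e=[-30,50,0] → .  [on edge]
    (4,1)@(9, 3): e=[-10,30,0] → .  [on edge]
    (1,2)@(3, 5): e=[10,10,0] → X  [on edge]
    (2,2)@(5, 5): e=[2,14,4] → X
    (3,2)@(7, 5): e=[-6,18,8] → .
    (1,3)@(3, 7): e=[6,2,12] → X
    (2,3)@(5, 7): e=[-2,6,16] → .
  covered (3 px):
    . . . . . . . . .
    . . . . . . . . .
    . X X . . . . . .
    . X . . . . . . .

Z-buffer (winner per pixel, '.' = empty):
  . . . . . . . . .
  . 0 . . . . . . .
  0 1 1 . . . . . .
  . 1 . . . . . . .

Result: 0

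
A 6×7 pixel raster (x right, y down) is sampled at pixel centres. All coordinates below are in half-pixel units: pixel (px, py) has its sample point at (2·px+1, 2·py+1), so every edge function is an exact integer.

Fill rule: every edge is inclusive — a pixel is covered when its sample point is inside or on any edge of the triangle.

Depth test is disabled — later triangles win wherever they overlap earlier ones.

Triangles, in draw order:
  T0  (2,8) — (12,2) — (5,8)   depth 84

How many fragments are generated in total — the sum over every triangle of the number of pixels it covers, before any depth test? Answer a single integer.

T0:
  2·area = 18
  edge (2, 8)→(12, 2): d=(10,-6) inclusive
  edge (12, 2)→(5, 8): d=(-7,6) inclusive
  edge (5, 8)→(2, 8): d=(-3,0) inclusive
    (3,2)@(7, 5): e=[0,9,9] → #  [on edge]
    (4,2)@(9, 5): e=[12,-3,9] → ·
    (2,3)@(5, 7): e=[8,7,3] → #
    (3,3)@(7, 7): e=[20,-5,3] → ·
    (2,4)@(5, 9): e=[28,-7,-3] → ·
  covered (2 px):
    · · · · · ·
    · · · · · ·
    · · · # · ·
    · · # · · ·
    · · · · · ·
    · · · · · ·
    · · · · · ·

Result: 2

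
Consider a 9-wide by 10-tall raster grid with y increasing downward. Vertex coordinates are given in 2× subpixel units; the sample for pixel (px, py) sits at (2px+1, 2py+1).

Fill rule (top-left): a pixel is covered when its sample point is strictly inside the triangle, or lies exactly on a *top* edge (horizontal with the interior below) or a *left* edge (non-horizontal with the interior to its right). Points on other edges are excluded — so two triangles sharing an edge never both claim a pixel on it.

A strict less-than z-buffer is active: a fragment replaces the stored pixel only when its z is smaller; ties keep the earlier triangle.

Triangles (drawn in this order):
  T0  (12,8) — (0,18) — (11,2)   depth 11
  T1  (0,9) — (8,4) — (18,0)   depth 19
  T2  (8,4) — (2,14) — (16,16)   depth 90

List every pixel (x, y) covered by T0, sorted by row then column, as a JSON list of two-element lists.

T0:
  2·area = 82
  edge (12, 8)→(0, 18): d=(-12,10) right/bottom  bias=-1
  edge (0, 18)→(11, 2): d=(11,-16) top-left  bias=+0
  edge (11, 2)→(12, 8): d=(1,6) right/bottom  bias=-1
    (5,1)@(11, 3): e=[70,11,1] → X
    (6,1)@(13, 3): e=[50,43,-11] → .
    (4,2)@(9, 5): e=[66,1,15] → X
    (6,2)@(13, 5): e=[26,65,-9] → .
    (4,3)@(9, 7): e=[42,23,17] → X
    (6,3)@(13, 7): e=[2,87,-7] → .
    (3,4)@(7, 9): e=[38,13,31] → X
    (5,4)@(11, 9): e=[-2,77,7] → .
    (2,5)@(5, 11): e=[34,3,45] → X
    (4,5)@(9, 11): e=[-6,67,21] → .
    (2,6)@(5, 13): e=[10,25,47] → X
    (3,6)@(7, 13): e=[-10,57,35] → .
  covered (12 px):
    . . . . . . . . .
    . . . . . X . . .
    . . . . X X . . .
    . . . . X X . . .
    . . . X X . . . .
    . . X X . . . . .
    . . X . . . . . .
    . X . . . . . . .
    X . . . . . . . .
    . . . . . . . . .
T1:
  2·area = 18
  edge (0, 9)→(8, 4): d=(8,-5) top-left  bias=+0
  edge (8, 4)→(18, 0): d=(10,-4) top-left  bias=+0
  edge (18, 0)→(0, 9): d=(-18,9) right/bottom  bias=-1
    (5,1)@(11, 3): e=[7,2,9] → X
    (6,1)@(13, 3): e=[17,10,-9] → .
    (3,2)@(7, 5): e=[3,6,9] → X
    (4,2)@(9, 5): e=[13,14,-9] → .
    (5,2)@(11, 5): e=[23,22,-27] → .
    (3,3)@(7, 7): e=[19,26,-27] → .
  covered (2 px):
    . . . . . . . . .
    . . . . . X . . .
    . . . X . . . . .
    . . . . . . . . .
    . . . . . . . . .
    . . . . . . . . .
    . . . . . . . . .
    . . . . . . . . .
    . . . . . . . . .
    . . . . . . . . .
T2:
  2·area = 152  (B↔C swapped to make it positive)
  edge (8, 4)→(16, 16): d=(8,12) right/bottom  bias=-1
  edge (16, 16)→(2, 14): d=(-14,-2) top-left  bias=+0
  edge (2, 14)→(8, 4): d=(6,-10) top-left  bias=+0
    (3,3)@(7, 7): e=[36,108,8] → X
    (4,3)@(9, 7): e=[12,112,28] → X
    (5,3)@(11, 7): e=[-12,116,48] → .
    (2,4)@(5, 9): e=[76,76,0] → X  [on edge]
    (5,4)@(11, 9): e=[4,88,60] → X
    (6,4)@(13, 9): e=[-20,92,80] → .
    (2,5)@(5, 11): e=[92,48,12] → X
    (6,5)@(13, 11): e=[-4,64,92] → .
    (1,6)@(3, 13): e=[132,16,4] → X
    (6,6)@(13, 13): e=[12,36,104] → X
    (7,6)@(15, 13): e=[-12,40,124] → .
    (1,7)@(3, 15): e=[148,-12,16] → .
    (4,7)@(9, 15): e=[76,0,76] → X  [on edge]
  covered (20 px):
    . . . . . . . . .
    . . . . . . . . .
    . . . . . . . . .
    . . . X X . . . .
    . . X X X X . . .
    . . X X X X . . .
    . X X X X X X . .
    . . . . X X X X .
    . . . . . . . . .
    . . . . . . . . .

Answer: [[5,1],[4,2],[5,2],[4,3],[5,3],[3,4],[4,4],[2,5],[3,5],[2,6],[1,7],[0,8]]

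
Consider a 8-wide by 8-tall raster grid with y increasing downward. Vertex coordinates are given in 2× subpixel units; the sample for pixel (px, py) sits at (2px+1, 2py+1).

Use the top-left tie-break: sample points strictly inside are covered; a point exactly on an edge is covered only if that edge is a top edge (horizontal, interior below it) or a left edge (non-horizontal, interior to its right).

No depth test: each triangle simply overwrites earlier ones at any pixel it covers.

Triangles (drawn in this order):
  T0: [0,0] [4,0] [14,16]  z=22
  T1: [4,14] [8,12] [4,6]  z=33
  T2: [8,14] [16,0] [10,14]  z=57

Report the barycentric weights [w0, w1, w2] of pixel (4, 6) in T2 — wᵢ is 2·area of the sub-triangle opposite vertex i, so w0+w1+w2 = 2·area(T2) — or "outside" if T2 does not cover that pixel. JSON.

T0:
  2·area = 64
  edge (0, 0)→(4, 0): d=(4,0) top-left  bias=+0
  edge (4, 0)→(14, 16): d=(10,16) right/bottom  bias=-1
  edge (14, 16)→(0, 0): d=(-14,-16) top-left  bias=+0
    (0,0)@(1, 1): e=[4,58,2] → #
    (1,0)@(3, 1): e=[4,26,34] → #
    (2,0)@(5, 1): e=[4,-6,66] → ·
    (0,1)@(1, 3): e=[12,78,-26] → ·
    (1,1)@(3, 3): e=[12,46,6] → #
    (2,1)@(5, 3): e=[12,14,38] → #
    (3,1)@(7, 3): e=[12,-18,70] → ·
    (1,2)@(3, 5): e=[20,66,-22] → ·
    (2,2)@(5, 5): e=[20,34,10] → #
    (3,2)@(7, 5): e=[20,2,42] → #
    (4,2)@(9, 5): e=[20,-30,74] → ·
    (2,3)@(5, 7): e=[28,54,-18] → ·
  covered (8 px):
    # # · · · · · ·
    · # # · · · · ·
    · · # # · · · ·
    · · · # · · · ·
    · · · · # · · ·
    · · · · · · · ·
    · · · · · · · ·
    · · · · · · · ·
T1:
  2·area = 32  (B↔C swapped to make it positive)
  edge (4, 14)→(4, 6): d=(0,-8) top-left  bias=+0
  edge (4, 6)→(8, 12): d=(4,6) right/bottom  bias=-1
  edge (8, 12)→(4, 14): d=(-4,2) right/bottom  bias=-1
    (2,4)@(5, 9): e=[8,6,18] → #
    (3,4)@(7, 9): e=[24,-6,14] → ·
    (2,5)@(5, 11): e=[8,14,10] → #
    (3,5)@(7, 11): e=[24,2,6] → #
    (4,5)@(9, 11): e=[40,-10,2] → ·
    (2,6)@(5, 13): e=[8,22,2] → #
    (3,6)@(7, 13): e=[24,10,-2] → ·
    (2,7)@(5, 15): e=[8,30,-6] → ·
  covered (4 px):
    · · · · · · · ·
    · · · · · · · ·
    · · · · · · · ·
    · · · · · · · ·
    · · # · · · · ·
    · · # # · · · ·
    · · # · · · · ·
    · · · · · · · ·
T2:
  2·area = 28
  edge (8, 14)→(16, 0): d=(8,-14) top-left  bias=+0
  edge (16, 0)→(10, 14): d=(-6,14) right/bottom  bias=-1
  edge (10, 14)→(8, 14): d=(-2,0) right/bottom  bias=-1
    (6,3)@(13, 7): e=[14,0,14] → ·  [on edge]
    (5,4)@(11, 9): e=[2,16,10] → #
    (6,4)@(13, 9): e=[30,-12,10] → ·
    (5,5)@(11, 11): e=[18,4,6] → #
    (6,5)@(13, 11): e=[46,-24,6] → ·
    (4,6)@(9, 13): e=[6,20,2] → #
    (5,6)@(11, 13): e=[34,-8,2] → ·
    (4,7)@(9, 15): e=[22,8,-2] → ·
  covered (3 px):
    · · · · · · · ·
    · · · · · · · ·
    · · · · · · · ·
    · · · · · · · ·
    · · · · · # · ·
    · · · · · # · ·
    · · · · # · · ·
    · · · · · · · ·

Answer: [20,2,6]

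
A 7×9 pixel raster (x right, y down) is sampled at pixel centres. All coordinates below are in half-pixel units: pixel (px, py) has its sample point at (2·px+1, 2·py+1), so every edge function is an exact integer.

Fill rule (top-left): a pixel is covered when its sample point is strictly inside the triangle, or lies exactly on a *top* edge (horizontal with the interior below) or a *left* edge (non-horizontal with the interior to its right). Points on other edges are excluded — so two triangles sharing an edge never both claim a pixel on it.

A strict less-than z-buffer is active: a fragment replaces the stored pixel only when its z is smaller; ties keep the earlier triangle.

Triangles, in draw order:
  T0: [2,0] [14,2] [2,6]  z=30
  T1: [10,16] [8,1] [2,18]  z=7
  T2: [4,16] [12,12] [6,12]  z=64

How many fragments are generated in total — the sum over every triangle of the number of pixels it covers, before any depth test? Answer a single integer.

T0:
  2·area = 72
  edge (2, 0)→(14, 2): d=(12,2) right/bottom  bias=-1
  edge (14, 2)→(2, 6): d=(-12,4) right/bottom  bias=-1
  edge (2, 6)→(2, 0): d=(0,-6) top-left  bias=+0
    (1,0)@(3, 1): e=[10,56,6] → X
    (2,0)@(5, 1): e=[6,48,18] → X
    (3,0)@(7, 1): e=[2,40,30] → X
    (4,0)@(9, 1): e=[-2,32,42] → .
    (1,1)@(3, 3): e=[34,32,6] → X
    (4,1)@(9, 3): e=[22,8,42] → X
    (5,1)@(11, 3): e=[18,0,54] → .  [on edge]
    (1,2)@(3, 5): e=[58,8,6] → X
    (2,2)@(5, 5): e=[54,0,18] → .  [on edge]
    (3,2)@(7, 5): e=[50,-8,30] → .
    (4,2)@(9, 5): e=[46,-16,42] → .
    (1,3)@(3, 7): e=[82,-16,6] → .
  covered (8 px):
    . X X X . . .
    . X X X X . .
    . X . . . . .
    . . . . . . .
    . . . . . . .
    . . . . . . .
    . . . . . . .
    . . . . . . .
    . . . . . . .
T1:
  2·area = 124  (B↔C swapped to make it positive)
  edge (10, 16)→(2, 18): d=(-8,2) right/bottom  bias=-1
  edge (2, 18)→(8, 1): d=(6,-17) top-left  bias=+0
  edge (8, 1)→(10, 16): d=(2,15) right/bottom  bias=-1
    (3,2)@(7, 5): e=[94,7,23] → X
    (4,2)@(9, 5): e=[90,41,-7] → .
    (3,3)@(7, 7): e=[78,19,27] → X
    (4,3)@(9, 7): e=[74,53,-3] → .
    (3,4)@(7, 9): e=[62,31,31] → X
    (4,4)@(9, 9): e=[58,65,1] → X
    (5,4)@(11, 9): e=[54,99,-29] → .
    (2,5)@(5, 11): e=[50,9,65] → X
    (5,5)@(11, 11): e=[38,111,-25] → .
    (2,6)@(5, 13): e=[34,21,69] → X
    (5,6)@(11, 13): e=[22,123,-21] → .
    (2,7)@(5, 15): e=[18,33,73] → X
  covered (15 px):
    . . . . . . .
    . . . . . . .
    . . . X . . .
    . . . X . . .
    . . . X X . .
    . . X X X . .
    . . X X X . .
    . . X X X . .
    . X X . . . .
T2:
  2·area = 24  (B↔C swapped to make it positive)
  edge (4, 16)→(6, 12): d=(2,-4) top-left  bias=+0
  edge (6, 12)→(12, 12): d=(6,0) top-left  bias=+0
  edge (12, 12)→(4, 16): d=(-8,4) right/bottom  bias=-1
    (3,6)@(7, 13): e=[6,6,12] → X
    (4,6)@(9, 13): e=[14,6,4] → X
    (5,6)@(11, 13): e=[22,6,-4] → .
    (2,7)@(5, 15): e=[2,18,4] → X
    (3,7)@(7, 15): e=[10,18,-4] → .
    (4,7)@(9, 15): e=[18,18,-12] → .
    (2,8)@(5, 17): e=[6,30,-12] → .
  covered (3 px):
    . . . . . . .
    . . . . . . .
    . . . . . . .
    . . . . . . .
    . . . . . . .
    . . . . . . .
    . . . X X . .
    . . X . . . .
    . . . . . . .

Result: 26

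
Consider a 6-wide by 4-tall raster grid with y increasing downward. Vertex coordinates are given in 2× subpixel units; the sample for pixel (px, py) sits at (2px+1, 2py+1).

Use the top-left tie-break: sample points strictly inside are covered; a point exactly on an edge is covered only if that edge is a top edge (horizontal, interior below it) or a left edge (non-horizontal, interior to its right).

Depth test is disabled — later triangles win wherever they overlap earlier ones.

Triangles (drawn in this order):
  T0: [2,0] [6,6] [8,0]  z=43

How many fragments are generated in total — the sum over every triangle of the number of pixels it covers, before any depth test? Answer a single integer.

T0:
  2·area = 36  (B↔C swapped to make it positive)
  edge (2, 0)→(8, 0): d=(6,0) top-left  bias=+0
  edge (8, 0)→(6, 6): d=(-2,6) right/bottom  bias=-1
  edge (6, 6)→(2, 0): d=(-4,-6) top-left  bias=+0
    (1,0)@(3, 1): e=[6,28,2] → #
    (2,0)@(5, 1): e=[6,16,14] → #
    (3,0)@(7, 1): e=[6,4,26] → #
    (4,0)@(9, 1): e=[6,-8,38] → ·
    (1,1)@(3, 3): e=[18,24,-6] → ·
    (2,1)@(5, 3): e=[18,12,6] → #
    (3,1)@(7, 3): e=[18,0,18] → ·  [on edge]
    (2,2)@(5, 5): e=[30,8,-2] → ·
  covered (4 px):
    · # # # · ·
    · · # · · ·
    · · · · · ·
    · · · · · ·

Answer: 4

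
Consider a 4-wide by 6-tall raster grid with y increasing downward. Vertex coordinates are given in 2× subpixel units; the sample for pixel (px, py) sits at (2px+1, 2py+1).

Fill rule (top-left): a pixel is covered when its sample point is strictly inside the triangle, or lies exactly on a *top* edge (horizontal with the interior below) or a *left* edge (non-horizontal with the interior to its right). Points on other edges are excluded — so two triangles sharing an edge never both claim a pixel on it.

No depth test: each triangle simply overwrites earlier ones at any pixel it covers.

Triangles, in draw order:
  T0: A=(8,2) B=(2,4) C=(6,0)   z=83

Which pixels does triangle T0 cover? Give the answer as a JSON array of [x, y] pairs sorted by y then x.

T0:
  2·area = 16
  edge (8, 2)→(2, 4): d=(-6,2) right/bottom  bias=-1
  edge (2, 4)→(6, 0): d=(4,-4) top-left  bias=+0
  edge (6, 0)→(8, 2): d=(2,2) right/bottom  bias=-1
    (2,0)@(5, 1): e=[12,0,4] → #  [on edge]
    (3,0)@(7, 1): e=[8,8,0] → ·  [on edge]
    (1,1)@(3, 3): e=[4,0,12] → #  [on edge]
    (2,1)@(5, 3): e=[0,8,8] → ·  [on edge]
    (0,2)@(1, 5): e=[-4,0,20] → ·  [on edge]
    (1,2)@(3, 5): e=[-8,8,16] → ·
  covered (2 px):
    · · # ·
    · # · ·
    · · · ·
    · · · ·
    · · · ·
    · · · ·

Answer: [[2,0],[1,1]]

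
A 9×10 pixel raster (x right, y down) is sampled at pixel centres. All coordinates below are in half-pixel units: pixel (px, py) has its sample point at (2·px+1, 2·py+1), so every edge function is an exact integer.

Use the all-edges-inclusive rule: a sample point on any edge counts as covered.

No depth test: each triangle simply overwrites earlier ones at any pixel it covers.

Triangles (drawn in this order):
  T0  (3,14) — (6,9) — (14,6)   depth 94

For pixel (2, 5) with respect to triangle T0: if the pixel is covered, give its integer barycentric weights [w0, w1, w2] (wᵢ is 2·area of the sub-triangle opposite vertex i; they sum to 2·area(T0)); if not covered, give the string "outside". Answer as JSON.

T0:
  2·area = 31
  edge (3, 14)→(6, 9): d=(3,-5) inclusive
  edge (6, 9)→(14, 6): d=(8,-3) inclusive
  edge (14, 6)→(3, 14): d=(-11,8) inclusive
    (3,4)@(7, 9): e=[5,3,23] → #
    (4,4)@(9, 9): e=[15,9,7] → #
    (5,4)@(11, 9): e=[25,15,-9] → ·
    (2,5)@(5, 11): e=[1,13,17] → #
    (4,5)@(9, 11): e=[21,25,-15] → ·
    (2,6)@(5, 13): e=[7,29,-5] → ·
    (3,6)@(7, 13): e=[17,35,-21] → ·
  covered (4 px):
    · · · · · · · · ·
    · · · · · · · · ·
    · · · · · · · · ·
    · · · · · · · · ·
    · · · # # · · · ·
    · · # # · · · · ·
    · · · · · · · · ·
    · · · · · · · · ·
    · · · · · · · · ·
    · · · · · · · · ·

Final: [13,17,1]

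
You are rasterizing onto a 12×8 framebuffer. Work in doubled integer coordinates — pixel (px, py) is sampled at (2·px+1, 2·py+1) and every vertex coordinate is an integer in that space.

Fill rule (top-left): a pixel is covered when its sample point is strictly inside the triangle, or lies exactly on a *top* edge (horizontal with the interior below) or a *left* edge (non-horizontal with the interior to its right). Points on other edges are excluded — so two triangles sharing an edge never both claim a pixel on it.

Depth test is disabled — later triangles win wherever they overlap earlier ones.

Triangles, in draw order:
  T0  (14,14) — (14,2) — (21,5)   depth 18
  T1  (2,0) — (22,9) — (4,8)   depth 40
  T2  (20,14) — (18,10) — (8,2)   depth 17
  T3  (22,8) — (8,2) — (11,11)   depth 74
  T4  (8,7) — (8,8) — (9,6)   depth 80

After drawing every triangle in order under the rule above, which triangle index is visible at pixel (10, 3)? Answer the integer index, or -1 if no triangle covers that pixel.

T0:
  2·area = 84
  edge (14, 14)→(14, 2): d=(0,-12) top-left  bias=+0
  edge (14, 2)→(21, 5): d=(7,3) right/bottom  bias=-1
  edge (21, 5)→(14, 14): d=(-7,9) right/bottom  bias=-1
    (7,1)@(15, 3): e=[12,4,68] → █
    (8,1)@(17, 3): e=[36,-2,50] → ·
    (7,2)@(15, 5): e=[12,18,54] → █
    (8,2)@(17, 5): e=[36,12,36] → █
    (9,2)@(19, 5): e=[60,6,18] → █
    (10,2)@(21, 5): e=[84,0,0] → ·  [on edge]
    (7,3)@(15, 7): e=[12,32,40] → █
    (10,3)@(21, 7): e=[84,14,-14] → ·
    (7,4)@(15, 9): e=[12,46,26] → █
    (9,4)@(19, 9): e=[60,34,-10] → ·
    (7,5)@(15, 11): e=[12,60,12] → █
    (8,5)@(17, 11): e=[36,54,-6] → ·
  covered (10 px):
    · · · · · · · · · · · ·
    · · · · · · · █ · · · ·
    · · · · · · · █ █ █ · ·
    · · · · · · · █ █ █ · ·
    · · · · · · · █ █ · · ·
    · · · · · · · █ · · · ·
    · · · · · · · · · · · ·
    · · · · · · · · · · · ·
T1:
  2·area = 142
  edge (2, 0)→(22, 9): d=(20,9) right/bottom  bias=-1
  edge (22, 9)→(4, 8): d=(-18,-1) top-left  bias=+0
  edge (4, 8)→(2, 0): d=(-2,-8) top-left  bias=+0
    (1,0)@(3, 1): e=[11,125,6] → █
    (2,0)@(5, 1): e=[-7,127,22] → ·
    (1,1)@(3, 3): e=[51,89,2] → █
    (2,1)@(5, 3): e=[33,91,18] → █
    (3,1)@(7, 3): e=[15,93,34] → █
    (4,1)@(9, 3): e=[-3,95,50] → ·
    (1,2)@(3, 5): e=[91,53,-2] → ·
    (2,2)@(5, 5): e=[73,55,14] → █
    (4,2)@(9, 5): e=[37,59,46] → █
    (5,2)@(11, 5): e=[19,61,62] → █
    (6,2)@(13, 5): e=[1,63,78] → █
    (7,2)@(15, 5): e=[-17,65,94] → ·
  covered (16 px):
    · █ · · · · · · · · · ·
    · █ █ █ · · · · · · · ·
    · · █ █ █ █ █ · · · · ·
    · · █ █ █ █ █ █ █ · · ·
    · · · · · · · · · · · ·
    · · · · · · · · · · · ·
    · · · · · · · · · · · ·
    · · · · · · · · · · · ·
T2:
  2·area = 24  (B↔C swapped to make it positive)
  edge (20, 14)→(8, 2): d=(-12,-12) top-left  bias=+0
  edge (8, 2)→(18, 10): d=(10,8) right/bottom  bias=-1
  edge (18, 10)→(20, 14): d=(2,4) right/bottom  bias=-1
    (3,0)@(7, 1): e=[0,-2,26] → ·  [on edge]
    (4,1)@(9, 3): e=[0,2,22] → █  [on edge]
    (5,1)@(11, 3): e=[24,-14,14] → ·
    (4,2)@(9, 5): e=[-24,22,26] → ·
    (5,2)@(11, 5): e=[0,6,18] → █  [on edge]
    (6,2)@(13, 5): e=[24,-10,10] → ·
    (5,3)@(11, 7): e=[-24,26,22] → ·
    (6,3)@(13, 7): e=[0,10,14] → █  [on edge]
    (7,3)@(15, 7): e=[24,-6,6] → ·
    (6,4)@(13, 9): e=[-24,30,18] → ·
    (7,4)@(15, 9): e=[0,14,10] → █  [on edge]
    (8,4)@(17, 9): e=[24,-2,2] → ·
    (8,5)@(17, 11): e=[0,18,6] → █  [on edge]
    (9,6)@(19, 13): e=[0,22,2] → █  [on edge]
    (10,7)@(21, 15): e=[0,26,-2] → ·  [on edge]
  covered (6 px):
    · · · · · · · · · · · ·
    · · · · █ · · · · · · ·
    · · · · · █ · · · · · ·
    · · · · · · █ · · · · ·
    · · · · · · · █ · · · ·
    · · · · · · · · █ · · ·
    · · · · · · · · · █ · ·
    · · · · · · · · · · · ·
T3:
  2·area = 108  (B↔C swapped to make it positive)
  edge (22, 8)→(11, 11): d=(-11,3) right/bottom  bias=-1
  edge (11, 11)→(8, 2): d=(-3,-9) top-left  bias=+0
  edge (8, 2)→(22, 8): d=(14,6) right/bottom  bias=-1
    (4,1)@(9, 3): e=[94,6,8] → █
    (5,1)@(11, 3): e=[88,24,-4] → ·
    (4,2)@(9, 5): e=[72,0,36] → █  [on edge]
    (5,2)@(11, 5): e=[66,18,24] → █
    (6,2)@(13, 5): e=[60,36,12] → █
    (7,2)@(15, 5): e=[54,54,0] → ·  [on edge]
    (4,3)@(9, 7): e=[50,-6,64] → ·
    (5,3)@(11, 7): e=[44,12,52] → █
    (7,3)@(15, 7): e=[32,48,28] → █
    (8,3)@(17, 7): e=[26,66,16] → █
    (9,3)@(19, 7): e=[20,84,4] → █
    (10,3)@(21, 7): e=[14,102,-8] → ·
    (5,5)@(11, 11): e=[0,0,108] → ·  [on edge]
  covered (13 px):
    · · · · · · · · · · · ·
    · · · · █ · · · · · · ·
    · · · · █ █ █ · · · · ·
    · · · · · █ █ █ █ █ · ·
    · · · · · █ █ █ █ · · ·
    · · · · · · · · · · · ·
    · · · · · · · · · · · ·
    · · · · · · · · · · · ·
T4:
  2·area = 1  (B↔C swapped to make it positive)
  edge (8, 7)→(9, 6): d=(1,-1) top-left  bias=+0
  edge (9, 6)→(8, 8): d=(-1,2) right/bottom  bias=-1
  edge (8, 8)→(8, 7): d=(0,-1) top-left  bias=+0
  covered (0 px):
    · · · · · · · · · · · ·
    · · · · · · · · · · · ·
    · · · · · · · · · · · ·
    · · · · · · · · · · · ·
    · · · · · · · · · · · ·
    · · · · · · · · · · · ·
    · · · · · · · · · · · ·
    · · · · · · · · · · · ·

Z-buffer (winner per pixel, '.' = empty):
  . 1 . . . . . . . . . .
  . 1 1 1 3 . . 0 . . . .
  . . 1 1 3 3 3 0 0 0 . .
  . . 1 1 1 3 3 3 3 3 . .
  . . . . . 3 3 3 3 . . .
  . . . . . . . 0 2 . . .
  . . . . . . . . . 2 . .
  . . . . . . . . . . . .

Final: -1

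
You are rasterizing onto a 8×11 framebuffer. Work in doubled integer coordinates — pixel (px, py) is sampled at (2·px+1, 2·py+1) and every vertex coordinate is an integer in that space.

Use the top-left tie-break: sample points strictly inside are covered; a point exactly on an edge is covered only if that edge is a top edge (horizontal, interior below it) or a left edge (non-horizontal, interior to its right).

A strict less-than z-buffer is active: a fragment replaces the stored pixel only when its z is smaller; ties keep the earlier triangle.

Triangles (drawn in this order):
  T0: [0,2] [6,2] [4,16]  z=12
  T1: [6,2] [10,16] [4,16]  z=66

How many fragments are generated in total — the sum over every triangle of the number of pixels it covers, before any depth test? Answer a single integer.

T0:
  2·area = 84
  edge (0, 2)→(6, 2): d=(6,0) top-left  bias=+0
  edge (6, 2)→(4, 16): d=(-2,14) right/bottom  bias=-1
  edge (4, 16)→(0, 2): d=(-4,-14) top-left  bias=+0
    (0,1)@(1, 3): e=[6,68,10] → █
    (1,1)@(3, 3): e=[6,40,38] → █
    (2,1)@(5, 3): e=[6,12,66] → █
    (3,1)@(7, 3): e=[6,-16,94] → ·
    (0,2)@(1, 5): e=[18,64,2] → █
    (3,2)@(7, 5): e=[18,-20,86] → ·
    (0,3)@(1, 7): e=[30,60,-6] → ·
    (1,3)@(3, 7): e=[30,32,22] → █
    (3,3)@(7, 7): e=[30,-24,78] → ·
    (1,4)@(3, 9): e=[42,28,14] → █
    (2,4)@(5, 9): e=[42,0,42] → ·  [on edge]
    (1,5)@(3, 11): e=[54,24,6] → █
  covered (10 px):
    · · · · · · · ·
    █ █ █ · · · · ·
    █ █ █ · · · · ·
    · █ █ · · · · ·
    · █ · · · · · ·
    · █ · · · · · ·
    · · · · · · · ·
    · · · · · · · ·
    · · · · · · · ·
    · · · · · · · ·
    · · · · · · · ·
T1:
  2·area = 84
  edge (6, 2)→(10, 16): d=(4,14) right/bottom  bias=-1
  edge (10, 16)→(4, 16): d=(-6,0) right/bottom  bias=-1
  edge (4, 16)→(6, 2): d=(2,-14) top-left  bias=+0
    (3,3)@(7, 7): e=[6,54,24] → █
    (4,3)@(9, 7): e=[-22,54,52] → ·
    (2,4)@(5, 9): e=[42,42,0] → █  [on edge]
    (4,4)@(9, 9): e=[-14,42,56] → ·
    (2,5)@(5, 11): e=[50,30,4] → █
    (4,5)@(9, 11): e=[-6,30,60] → ·
    (2,6)@(5, 13): e=[58,18,8] → █
    (4,6)@(9, 13): e=[2,18,64] → █
    (5,6)@(11, 13): e=[-26,18,92] → ·
    (2,7)@(5, 15): e=[66,6,12] → █
    (5,7)@(11, 15): e=[-18,6,96] → ·
    (2,8)@(5, 17): e=[74,-6,16] → ·
  covered (11 px):
    · · · · · · · ·
    · · · · · · · ·
    · · · · · · · ·
    · · · █ · · · ·
    · · █ █ · · · ·
    · · █ █ · · · ·
    · · █ █ █ · · ·
    · · █ █ █ · · ·
    · · · · · · · ·
    · · · · · · · ·
    · · · · · · · ·

Final: 21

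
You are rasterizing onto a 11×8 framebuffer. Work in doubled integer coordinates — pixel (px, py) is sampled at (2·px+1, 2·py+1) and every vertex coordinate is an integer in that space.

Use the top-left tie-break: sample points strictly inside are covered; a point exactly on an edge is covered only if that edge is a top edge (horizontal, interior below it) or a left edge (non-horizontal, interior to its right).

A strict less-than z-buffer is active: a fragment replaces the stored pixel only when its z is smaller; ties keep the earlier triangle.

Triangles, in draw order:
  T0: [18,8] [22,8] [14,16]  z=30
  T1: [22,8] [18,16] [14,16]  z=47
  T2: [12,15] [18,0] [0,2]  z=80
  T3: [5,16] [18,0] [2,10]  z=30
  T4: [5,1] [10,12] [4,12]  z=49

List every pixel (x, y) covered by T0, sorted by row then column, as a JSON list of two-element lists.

T0:
  2·area = 32
  edge (18, 8)→(22, 8): d=(4,0) top-left  bias=+0
  edge (22, 8)→(14, 16): d=(-8,8) right/bottom  bias=-1
  edge (14, 16)→(18, 8): d=(4,-8) top-left  bias=+0
    (9,4)@(19, 9): e=[4,16,12] → X
    (10,4)@(21, 9): e=[4,0,28] → .  [on edge]
    (8,5)@(17, 11): e=[12,16,4] → X
    (9,5)@(19, 11): e=[12,0,20] → .  [on edge]
    (8,6)@(17, 13): e=[20,0,12] → .  [on edge]
    (7,7)@(15, 15): e=[28,0,4] → .  [on edge]
  covered (2 px):
    . . . . . . . . . . .
    . . . . . . . . . . .
    . . . . . . . . . . .
    . . . . . . . . . . .
    . . . . . . . . . X .
    . . . . . . . . X . .
    . . . . . . . . . . .
    . . . . . . . . . . .
T1:
  2·area = 32
  edge (22, 8)→(18, 16): d=(-4,8) right/bottom  bias=-1
  edge (18, 16)→(14, 16): d=(-4,0) right/bottom  bias=-1
  edge (14, 16)→(22, 8): d=(8,-8) top-left  bias=+0
    (10,4)@(21, 9): e=[4,28,0] → X  [on edge]
    (9,5)@(19, 11): e=[12,20,0] → X  [on edge]
    (10,5)@(21, 11): e=[-4,20,16] → .
    (8,6)@(17, 13): e=[20,12,0] → X  [on edge]
    (10,6)@(21, 13): e=[-12,12,32] → .
    (7,7)@(15, 15): e=[28,4,0] → X  [on edge]
    (9,7)@(19, 15): e=[-4,4,32] → .
  covered (6 px):
    . . . . . . . . . . .
    . . . . . . . . . . .
    . . . . . . . . . . .
    . . . . . . . . . . .
    . . . . . . . . . . X
    . . . . . . . . . X .
    . . . . . . . . X X .
    . . . . . . . X X . .
T2:
  2·area = 258  (B↔C swapped to make it positive)
  edge (12, 15)→(0, 2): d=(-12,-13) top-left  bias=+0
  edge (0, 2)→(18, 0): d=(18,-2) top-left  bias=+0
  edge (18, 0)→(12, 15): d=(-6,15) right/bottom  bias=-1
    (4,0)@(9, 1): e=[129,0,129] → X  [on edge]
    (5,0)@(11, 1): e=[155,4,99] → X
    (6,0)@(13, 1): e=[181,8,69] → X
    (7,0)@(15, 1): e=[207,12,39] → X
    (8,0)@(17, 1): e=[233,16,9] → X
    (9,0)@(19, 1): e=[259,20,-21] → .
    (0,1)@(1, 3): e=[1,20,237] → X
    (1,1)@(3, 3): e=[27,24,207] → X
    (2,1)@(5, 3): e=[53,28,177] → X
    (3,1)@(7, 3): e=[79,32,147] → X
    (8,1)@(17, 3): e=[209,52,-3] → .
    (0,2)@(1, 5): e=[-23,56,225] → .
  covered (34 px):
    . . . . X X X X X . .
    X X X X X X X X . . .
    . X X X X X X X . . .
    . . X X X X X X . . .
    . . . X X X X . . . .
    . . . . X X X . . . .
    . . . . . X . . . . .
    . . . . . . . . . . .
T3:
  2·area = 126  (B↔C swapped to make it positive)
  edge (5, 16)→(2, 10): d=(-3,-6) top-left  bias=+0
  edge (2, 10)→(18, 0): d=(16,-10) top-left  bias=+0
  edge (18, 0)→(5, 16): d=(-13,16) right/bottom  bias=-1
    (8,0)@(17, 1): e=[117,6,3] → X
    (9,0)@(19, 1): e=[129,26,-29] → .
    (7,1)@(15, 3): e=[99,18,9] → X
    (8,1)@(17, 3): e=[111,38,-23] → .
    (5,2)@(11, 5): e=[69,10,47] → X
    (6,2)@(13, 5): e=[81,30,15] → X
    (7,2)@(15, 5): e=[93,50,-17] → .
    (3,3)@(7, 7): e=[39,2,85] → X
    (4,3)@(9, 7): e=[51,22,53] → X
    (6,3)@(13, 7): e=[75,62,-11] → .
    (2,4)@(5, 9): e=[21,14,91] → X
    (5,4)@(11, 9): e=[57,74,-5] → .
  covered (17 px):
    . . . . . . . . X . .
    . . . . . . . X . . .
    . . . . . X X . . . .
    . . . X X X . . . . .
    . . X X X . . . . . .
    . X X X X . . . . . .
    . . X X . . . . . . .
    . . X . . . . . . . .
T4:
  2·area = 66
  edge (5, 1)→(10, 12): d=(5,11) right/bottom  bias=-1
  edge (10, 12)→(4, 12): d=(-6,0) right/bottom  bias=-1
  edge (4, 12)→(5, 1): d=(1,-11) top-left  bias=+0
    (2,0)@(5, 1): e=[0,66,0] → .  [on edge]
    (2,1)@(5, 3): e=[10,54,2] → X
    (3,1)@(7, 3): e=[-12,54,24] → .
    (2,2)@(5, 5): e=[20,42,4] → X
    (3,2)@(7, 5): e=[-2,42,26] → .
    (2,3)@(5, 7): e=[30,30,6] → X
    (3,3)@(7, 7): e=[8,30,28] → X
    (4,3)@(9, 7): e=[-14,30,50] → .
    (2,4)@(5, 9): e=[40,18,8] → X
    (4,4)@(9, 9): e=[-4,18,52] → .
    (2,5)@(5, 11): e=[50,6,10] → X
    (4,5)@(9, 11): e=[6,6,54] → X
  covered (9 px):
    . . . . . . . . . . .
    . . X . . . . . . . .
    . . X . . . . . . . .
    . . X X . . . . . . .
    . . X X . . . . . . .
    . . X X X . . . . . .
    . . . . . . . . . . .
    . . . . . . . . . . .

Result: [[9,4],[8,5]]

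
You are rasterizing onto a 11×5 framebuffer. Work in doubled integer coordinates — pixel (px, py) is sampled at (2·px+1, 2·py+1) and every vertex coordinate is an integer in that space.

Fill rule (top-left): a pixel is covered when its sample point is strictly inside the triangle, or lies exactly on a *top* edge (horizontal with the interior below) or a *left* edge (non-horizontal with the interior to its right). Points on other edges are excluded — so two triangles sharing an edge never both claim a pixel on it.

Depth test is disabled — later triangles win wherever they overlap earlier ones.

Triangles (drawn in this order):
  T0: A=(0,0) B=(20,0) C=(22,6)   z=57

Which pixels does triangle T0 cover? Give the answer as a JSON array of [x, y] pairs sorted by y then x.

T0:
  2·area = 120
  edge (0, 0)→(20, 0): d=(20,0) top-left  bias=+0
  edge (20, 0)→(22, 6): d=(2,6) right/bottom  bias=-1
  edge (22, 6)→(0, 0): d=(-22,-6) top-left  bias=+0
    (2,0)@(5, 1): e=[20,92,8] → X
    (3,0)@(7, 1): e=[20,80,20] → X
    (4,0)@(9, 1): e=[20,68,32] → X
    (5,0)@(11, 1): e=[20,56,44] → X
    (6,0)@(13, 1): e=[20,44,56] → X
    (7,0)@(15, 1): e=[20,32,68] → X
    (8,0)@(17, 1): e=[20,20,80] → X
    (9,0)@(19, 1): e=[20,8,92] → X
    (10,0)@(21, 1): e=[20,-4,104] → .
    (2,1)@(5, 3): e=[60,96,-36] → .
    (3,1)@(7, 3): e=[60,84,-24] → .
    (4,1)@(9, 3): e=[60,72,-12] → .
    (5,1)@(11, 3): e=[60,60,0] → X  [on edge]
    (10,1)@(21, 3): e=[60,0,60] → .  [on edge]
  covered (15 px):
    . . X X X X X X X X .
    . . . . . X X X X X .
    . . . . . . . . . X X
    . . . . . . . . . . .
    . . . . . . . . . . .

Result: [[2,0],[3,0],[4,0],[5,0],[6,0],[7,0],[8,0],[9,0],[5,1],[6,1],[7,1],[8,1],[9,1],[9,2],[10,2]]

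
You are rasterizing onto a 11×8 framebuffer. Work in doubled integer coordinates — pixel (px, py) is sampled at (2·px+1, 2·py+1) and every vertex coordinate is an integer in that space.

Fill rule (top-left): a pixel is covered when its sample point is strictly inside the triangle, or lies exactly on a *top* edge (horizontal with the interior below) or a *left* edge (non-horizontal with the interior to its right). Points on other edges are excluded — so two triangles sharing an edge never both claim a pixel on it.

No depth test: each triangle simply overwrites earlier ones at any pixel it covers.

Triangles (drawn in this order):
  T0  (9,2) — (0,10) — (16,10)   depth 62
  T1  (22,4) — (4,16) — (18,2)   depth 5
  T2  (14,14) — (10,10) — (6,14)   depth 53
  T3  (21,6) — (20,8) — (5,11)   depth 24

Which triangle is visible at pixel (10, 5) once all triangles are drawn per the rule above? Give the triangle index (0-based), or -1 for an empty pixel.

T0:
  2·area = 128  (B↔C swapped to make it positive)
  edge (9, 2)→(16, 10): d=(7,8) right/bottom  bias=-1
  edge (16, 10)→(0, 10): d=(-16,0) right/bottom  bias=-1
  edge (0, 10)→(9, 2): d=(9,-8) top-left  bias=+0
    (4,1)@(9, 3): e=[7,112,9] → █
    (5,1)@(11, 3): e=[-9,112,25] → ·
    (3,2)@(7, 5): e=[37,80,11] → █
    (5,2)@(11, 5): e=[5,80,43] → █
    (6,2)@(13, 5): e=[-11,80,59] → ·
    (2,3)@(5, 7): e=[67,48,13] → █
    (6,3)@(13, 7): e=[3,48,77] → █
    (7,3)@(15, 7): e=[-13,48,93] → ·
    (1,4)@(3, 9): e=[97,16,15] → █
    (7,4)@(15, 9): e=[1,16,111] → █
    (8,4)@(17, 9): e=[-15,16,127] → ·
    (1,5)@(3, 11): e=[111,-16,33] → ·
  covered (16 px):
    · · · · · · · · · · ·
    · · · · █ · · · · · ·
    · · · █ █ █ · · · · ·
    · · █ █ █ █ █ · · · ·
    · █ █ █ █ █ █ █ · · ·
    · · · · · · · · · · ·
    · · · · · · · · · · ·
    · · · · · · · · · · ·
T1:
  2·area = 84
  edge (22, 4)→(4, 16): d=(-18,12) right/bottom  bias=-1
  edge (4, 16)→(18, 2): d=(14,-14) top-left  bias=+0
  edge (18, 2)→(22, 4): d=(4,2) right/bottom  bias=-1
    (9,0)@(19, 1): e=[90,0,-6] → ·  [on edge]
    (8,1)@(17, 3): e=[78,0,6] → █  [on edge]
    (9,1)@(19, 3): e=[54,28,2] → █
    (10,1)@(21, 3): e=[30,56,-2] → ·
    (7,2)@(15, 5): e=[66,0,18] → █  [on edge]
    (10,2)@(21, 5): e=[-6,84,6] → ·
    (6,3)@(13, 7): e=[54,0,30] → █  [on edge]
    (9,3)@(19, 7): e=[-18,84,18] → ·
    (5,4)@(11, 9): e=[42,0,42] → █  [on edge]
    (7,4)@(15, 9): e=[-6,56,34] → ·
    (8,4)@(17, 9): e=[-30,84,30] → ·
    (4,5)@(9, 11): e=[30,0,54] → █  [on edge]
    (3,6)@(7, 13): e=[18,0,66] → █  [on edge]
    (2,7)@(5, 15): e=[6,0,78] → █  [on edge]
  covered (14 px):
    · · · · · · · · · · ·
    · · · · · · · · █ █ ·
    · · · · · · · █ █ █ ·
    · · · · · · █ █ █ · ·
    · · · · · █ █ · · · ·
    · · · · █ █ · · · · ·
    · · · █ · · · · · · ·
    · · █ · · · · · · · ·
T2:
  2·area = 32  (B↔C swapped to make it positive)
  edge (14, 14)→(6, 14): d=(-8,0) right/bottom  bias=-1
  edge (6, 14)→(10, 10): d=(4,-4) top-left  bias=+0
  edge (10, 10)→(14, 14): d=(4,4) right/bottom  bias=-1
    (0,0)@(1, 1): e=[104,-72,0] → ·  [on edge]
    (9,0)@(19, 1): e=[104,0,-72] → ·  [on edge]
    (1,1)@(3, 3): e=[88,-56,0] → ·  [on edge]
    (8,1)@(17, 3): e=[88,0,-56] → ·  [on edge]
    (2,2)@(5, 5): e=[72,-40,0] → ·  [on edge]
    (7,2)@(15, 5): e=[72,0,-40] → ·  [on edge]
    (3,3)@(7, 7): e=[56,-24,0] → ·  [on edge]
    (6,3)@(13, 7): e=[56,0,-24] → ·  [on edge]
    (4,4)@(9, 9): e=[40,-8,0] → ·  [on edge]
    (5,4)@(11, 9): e=[40,0,-8] → ·  [on edge]
    (4,5)@(9, 11): e=[24,0,8] → █  [on edge]
    (5,5)@(11, 11): e=[24,8,0] → ·  [on edge]
    (3,6)@(7, 13): e=[8,0,24] → █  [on edge]
    (6,6)@(13, 13): e=[8,24,0] → ·  [on edge]
    (2,7)@(5, 15): e=[-8,0,40] → ·  [on edge]
    (7,7)@(15, 15): e=[-8,40,0] → ·  [on edge]
  covered (4 px):
    · · · · · · · · · · ·
    · · · · · · · · · · ·
    · · · · · · · · · · ·
    · · · · · · · · · · ·
    · · · · · · · · · · ·
    · · · · █ · · · · · ·
    · · · █ █ █ · · · · ·
    · · · · · · · · · · ·
T3:
  2·area = 27
  edge (21, 6)→(20, 8): d=(-1,2) right/bottom  bias=-1
  edge (20, 8)→(5, 11): d=(-15,3) right/bottom  bias=-1
  edge (5, 11)→(21, 6): d=(16,-5) top-left  bias=+0
    (9,3)@(19, 7): e=[3,18,6] → █
    (10,3)@(21, 7): e=[-1,12,16] → ·
    (6,4)@(13, 9): e=[13,6,8] → █
    (7,4)@(15, 9): e=[9,0,18] → ·  [on edge]
    (9,4)@(19, 9): e=[1,-12,38] → ·
    (2,5)@(5, 11): e=[27,0,0] → ·  [on edge]
    (6,5)@(13, 11): e=[11,-24,40] → ·
  covered (2 px):
    · · · · · · · · · · ·
    · · · · · · · · · · ·
    · · · · · · · · · · ·
    · · · · · · · · · █ ·
    · · · · · · █ · · · ·
    · · · · · · · · · · ·
    · · · · · · · · · · ·
    · · · · · · · · · · ·

Z-buffer (winner per pixel, '.' = empty):
  . . . . . . . . . . .
  . . . . 0 . . . 1 1 .
  . . . 0 0 0 . 1 1 1 .
  . . 0 0 0 0 1 1 1 3 .
  . 0 0 0 0 1 3 0 . . .
  . . . . 2 1 . . . . .
  . . . 2 2 2 . . . . .
  . . 1 . . . . . . . .

Answer: -1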